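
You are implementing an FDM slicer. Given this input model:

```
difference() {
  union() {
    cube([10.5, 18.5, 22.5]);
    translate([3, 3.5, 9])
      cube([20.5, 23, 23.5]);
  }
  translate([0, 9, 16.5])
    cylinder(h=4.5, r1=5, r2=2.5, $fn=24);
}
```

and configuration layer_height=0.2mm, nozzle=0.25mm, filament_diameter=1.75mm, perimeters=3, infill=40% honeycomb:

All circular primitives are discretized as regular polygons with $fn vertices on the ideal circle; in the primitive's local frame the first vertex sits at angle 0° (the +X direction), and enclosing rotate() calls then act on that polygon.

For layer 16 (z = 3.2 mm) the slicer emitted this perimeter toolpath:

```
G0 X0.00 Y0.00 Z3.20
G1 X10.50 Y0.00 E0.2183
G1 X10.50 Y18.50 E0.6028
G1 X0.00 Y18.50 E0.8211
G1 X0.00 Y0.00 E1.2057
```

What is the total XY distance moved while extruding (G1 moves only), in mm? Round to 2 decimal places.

Sum the Euclidean lengths of each G1 segment: total = 58.00 mm.

58.00 mm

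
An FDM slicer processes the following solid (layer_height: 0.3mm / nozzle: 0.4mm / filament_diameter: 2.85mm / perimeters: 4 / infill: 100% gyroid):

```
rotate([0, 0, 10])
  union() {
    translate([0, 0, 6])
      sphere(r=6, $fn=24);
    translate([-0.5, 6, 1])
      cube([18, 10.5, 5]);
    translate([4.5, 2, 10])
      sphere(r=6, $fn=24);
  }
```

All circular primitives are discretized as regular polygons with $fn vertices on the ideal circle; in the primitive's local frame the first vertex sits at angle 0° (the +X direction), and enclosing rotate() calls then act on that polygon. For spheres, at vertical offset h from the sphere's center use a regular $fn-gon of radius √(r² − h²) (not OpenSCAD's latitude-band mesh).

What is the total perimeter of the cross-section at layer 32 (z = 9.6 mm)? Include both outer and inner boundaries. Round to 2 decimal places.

44.31 mm

At z = 9.6 mm: the r=6 sphere contributes a regular 24-gon of circumradius √(6²−3.6²) = 4.800 (perimeter = 2·24·4.800·sin(180°/24) = 30.07 mm); the cube at (-0.5, 6) does not reach this height (z outside [1, 6]); the sphere at (4.5, 2): section is a regular 24-gon, circumradius = √(r²−h²) = √(6²−0.4²) = 5.987 (perimeter = 2·24·5.987·sin(180°/24) = 37.51 mm); Combining (union): the regions partially overlap (shared area 38.85 mm²), so the edge portions inside another operand are dropped and the merged outline is re-measured after clipping — boundary = 44.31 mm; (whole slice rotated 10° about Z — lengths, areas and connectivity unchanged). Overall, the cross-section is a single solid region. Total boundary length (outer) = 44.31 mm.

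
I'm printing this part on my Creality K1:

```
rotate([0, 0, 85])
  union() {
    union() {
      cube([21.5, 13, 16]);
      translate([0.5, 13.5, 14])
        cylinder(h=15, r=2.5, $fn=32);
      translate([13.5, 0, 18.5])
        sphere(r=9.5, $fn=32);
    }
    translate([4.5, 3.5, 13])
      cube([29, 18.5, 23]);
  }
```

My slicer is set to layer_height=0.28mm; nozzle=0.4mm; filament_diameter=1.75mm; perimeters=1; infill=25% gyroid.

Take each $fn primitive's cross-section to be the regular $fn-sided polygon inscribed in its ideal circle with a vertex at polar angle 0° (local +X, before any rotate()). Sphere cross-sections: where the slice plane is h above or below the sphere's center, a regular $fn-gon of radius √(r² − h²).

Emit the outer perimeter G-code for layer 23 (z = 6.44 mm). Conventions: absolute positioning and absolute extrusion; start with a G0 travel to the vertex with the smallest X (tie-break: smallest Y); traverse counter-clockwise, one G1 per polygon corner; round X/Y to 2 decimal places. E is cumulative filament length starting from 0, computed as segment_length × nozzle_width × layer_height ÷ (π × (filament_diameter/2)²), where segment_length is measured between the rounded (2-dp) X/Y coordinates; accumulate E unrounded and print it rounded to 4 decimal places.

G0 X-12.95 Y1.13 Z6.44
G1 X0.00 Y0.00 E0.6053
G1 X1.87 Y21.42 E1.6065
G1 X-11.08 Y22.55 E2.2118
G1 X-12.95 Y1.13 E3.2130

At z = 6.44 mm: the cube is present — its section is the full 21.5×13 rectangle; the cylinder at (0.5, 13.5) is absent (z outside [14, 29]); the sphere at (13.5, 0) is not intersected at this z (|z−center|=12.060 > r=9.5); Merging all regions: only the 21.5×13 cube is present, so the union is just that shape — 1 connected region; the cube at (4.5, 3.5) is absent (z outside [13, 36]); Taking the union: only that combined region is present, so the union is just that shape — 1 connected region; (rotated 85° about Z; rotation is an isometry so areas/perimeters/island counts are preserved). The outline is a single polygon with 4 vertices. Extrusion per mm of travel: 0.4 × 0.28 / (π × 0.875²) = 0.046564. Accumulating E over each segment gives final E = 3.2130.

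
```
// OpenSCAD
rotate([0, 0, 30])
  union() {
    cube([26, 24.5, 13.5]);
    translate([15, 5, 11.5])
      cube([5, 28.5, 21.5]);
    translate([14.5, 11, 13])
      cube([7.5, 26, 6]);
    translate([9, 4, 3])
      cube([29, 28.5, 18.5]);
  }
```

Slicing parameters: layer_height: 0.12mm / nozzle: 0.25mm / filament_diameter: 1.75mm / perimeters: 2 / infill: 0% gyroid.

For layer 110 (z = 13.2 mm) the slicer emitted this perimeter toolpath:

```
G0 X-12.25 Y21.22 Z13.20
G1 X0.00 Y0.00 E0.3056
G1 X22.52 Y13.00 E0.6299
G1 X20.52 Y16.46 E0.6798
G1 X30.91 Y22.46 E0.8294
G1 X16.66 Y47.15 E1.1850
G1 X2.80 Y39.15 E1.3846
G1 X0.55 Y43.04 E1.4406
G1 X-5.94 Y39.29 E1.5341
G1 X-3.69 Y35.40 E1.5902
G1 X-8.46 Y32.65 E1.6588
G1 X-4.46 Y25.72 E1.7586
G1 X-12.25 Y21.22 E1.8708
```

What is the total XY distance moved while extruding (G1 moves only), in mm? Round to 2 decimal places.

150.00 mm

Sum the Euclidean lengths of each G1 segment: total = 150.00 mm.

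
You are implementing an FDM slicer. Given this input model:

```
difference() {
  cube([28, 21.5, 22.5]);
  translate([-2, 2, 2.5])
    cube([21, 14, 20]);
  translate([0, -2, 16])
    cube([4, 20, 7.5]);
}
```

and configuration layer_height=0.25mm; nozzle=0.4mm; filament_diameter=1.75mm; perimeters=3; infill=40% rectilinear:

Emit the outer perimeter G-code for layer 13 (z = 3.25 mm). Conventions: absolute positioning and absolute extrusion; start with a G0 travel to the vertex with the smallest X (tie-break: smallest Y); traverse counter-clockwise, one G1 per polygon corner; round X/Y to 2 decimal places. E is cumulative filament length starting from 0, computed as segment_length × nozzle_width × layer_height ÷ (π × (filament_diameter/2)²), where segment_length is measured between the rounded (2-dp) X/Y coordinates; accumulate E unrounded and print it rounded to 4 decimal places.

G0 X0.00 Y0.00 Z3.25
G1 X28.00 Y0.00 E1.1641
G1 X28.00 Y21.50 E2.0580
G1 X0.00 Y21.50 E3.2221
G1 X0.00 Y16.00 E3.4507
G1 X19.00 Y16.00 E4.2407
G1 X19.00 Y2.00 E4.8227
G1 X0.00 Y2.00 E5.6126
G1 X0.00 Y0.00 E5.6958

At z = 3.25 mm: the cube is present — its section is the full 28×21.5 rectangle; the 21×14 cube at (-2, 2) contributes its full rectangle; the cube at (0, -2) is absent (z outside [16, 23.5]); After the difference (first − rest): starting from the 28×21.5 cube, the 21×14 cube at (-2, 2) partially overlaps it — only the 266.00 mm² overlap (of its 294.00 mm²) is removed, clipping the outline — 1 connected region. The outline is a single polygon with 8 vertices. Extrusion per mm of travel: 0.4 × 0.25 / (π × 0.875²) = 0.041575. Accumulating E over each segment gives final E = 5.6958.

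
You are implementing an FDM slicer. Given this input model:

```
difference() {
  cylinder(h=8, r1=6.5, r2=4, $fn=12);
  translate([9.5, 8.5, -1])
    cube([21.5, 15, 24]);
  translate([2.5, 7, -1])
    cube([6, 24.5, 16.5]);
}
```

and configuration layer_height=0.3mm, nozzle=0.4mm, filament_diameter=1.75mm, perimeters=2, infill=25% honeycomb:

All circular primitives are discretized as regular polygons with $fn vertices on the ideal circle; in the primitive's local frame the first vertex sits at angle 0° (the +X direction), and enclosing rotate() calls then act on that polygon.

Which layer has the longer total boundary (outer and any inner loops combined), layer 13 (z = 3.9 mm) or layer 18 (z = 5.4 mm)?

layer 13 (z = 3.9 mm)

Layer 13 (z = 3.9): the cone (r1=6.5→r2=4) has section circumradius 5.281 here — a regular 12-gon (perimeter = 2·12·5.281·sin(180°/12) = 32.81 mm); the cube at (9.5, 8.5) is present — its section is the full 21.5×15 rectangle (perimeter 73.00 mm); the cube at (2.5, 7) is present — its section is the full 6×24.5 rectangle (perimeter 61.00 mm); Taking the first minus the rest: starting from the cone, the 21.5×15 cube at (9.5, 8.5) misses the remaining region (no effect); the 6×24.5 cube at (2.5, 7) misses the remaining region (no effect) — boundary = 32.81 mm. So its perimeter = 32.81 mm. Layer 18 (z = 5.4): the cone (r1=6.5→r2=4) has section circumradius 4.812 here — a regular 12-gon (perimeter = 2·12·4.812·sin(180°/12) = 29.89 mm); the cube at (9.5, 8.5) is present — its section is the full 21.5×15 rectangle (perimeter 73.00 mm); the cube at (2.5, 7) (footprint 6×24.5) is included at this height (perimeter 61.00 mm); Subtracting the remaining from the first: starting from the cone, the 21.5×15 cube at (9.5, 8.5) misses the remaining region (no effect); the 6×24.5 cube at (2.5, 7) misses the remaining region (no effect) — boundary = 29.89 mm. So its perimeter = 29.89 mm. Layer 13 is larger (32.81 vs 29.89 mm).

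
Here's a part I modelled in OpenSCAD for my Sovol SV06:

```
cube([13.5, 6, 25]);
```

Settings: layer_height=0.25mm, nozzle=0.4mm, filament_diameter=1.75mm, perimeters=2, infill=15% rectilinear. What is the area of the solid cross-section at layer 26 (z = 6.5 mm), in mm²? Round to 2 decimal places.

81.00 mm²

At z = 6.5 mm: the cube is present — its section is the full 13.5×6 rectangle (area 81.00 mm²). Overall, the cross-section is a single solid region. Net area = 81.00 mm².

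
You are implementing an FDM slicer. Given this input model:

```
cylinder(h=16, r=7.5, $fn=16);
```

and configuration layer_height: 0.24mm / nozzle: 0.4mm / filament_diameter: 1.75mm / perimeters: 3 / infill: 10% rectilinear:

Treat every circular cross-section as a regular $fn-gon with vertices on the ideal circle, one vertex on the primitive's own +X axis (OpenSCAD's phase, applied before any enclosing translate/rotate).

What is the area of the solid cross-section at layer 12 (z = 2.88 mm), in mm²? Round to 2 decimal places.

At z = 2.88 mm: the cylinder: section is a regular 16-gon, circumradius r=7.5 (area = (16/2)·7.500²·sin(360°/16) = 172.21 mm²). Overall, the cross-section is a single solid region. Net area = 172.21 mm².

172.21 mm²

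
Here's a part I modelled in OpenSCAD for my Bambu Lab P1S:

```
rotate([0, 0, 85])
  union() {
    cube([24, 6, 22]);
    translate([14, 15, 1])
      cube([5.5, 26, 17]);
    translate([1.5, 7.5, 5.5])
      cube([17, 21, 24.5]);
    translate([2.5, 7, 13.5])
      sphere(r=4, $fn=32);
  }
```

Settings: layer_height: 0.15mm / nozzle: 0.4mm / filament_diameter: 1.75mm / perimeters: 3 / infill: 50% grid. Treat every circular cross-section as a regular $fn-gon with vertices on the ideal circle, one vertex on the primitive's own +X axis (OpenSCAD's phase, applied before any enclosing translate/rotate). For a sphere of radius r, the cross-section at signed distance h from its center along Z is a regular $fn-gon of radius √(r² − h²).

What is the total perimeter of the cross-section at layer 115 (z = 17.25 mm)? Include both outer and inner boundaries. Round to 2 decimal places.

162.12 mm

At z = 17.25 mm: the 24×6 cube contributes its full rectangle (perimeter 60.00 mm); the cube at (14, 15) (footprint 5.5×26) is included at this height (perimeter 63.00 mm); the 17×21 cube at (1.5, 7.5) contributes its full rectangle (perimeter 76.00 mm); the r=4 sphere at (2.5, 7) contributes a regular 32-gon of circumradius √(4²−3.75²) = 1.392 (perimeter = 2·32·1.392·sin(180°/32) = 8.73 mm); Taking the union: the regions partially overlap (shared area 62.85 mm²), so the edge portions inside another operand are dropped and the merged outline is re-measured after clipping — boundary = 162.12 mm; (whole slice rotated 85° about Z — lengths, areas and connectivity unchanged). Overall, the cross-section is a single solid region. Total boundary length (outer) = 162.12 mm.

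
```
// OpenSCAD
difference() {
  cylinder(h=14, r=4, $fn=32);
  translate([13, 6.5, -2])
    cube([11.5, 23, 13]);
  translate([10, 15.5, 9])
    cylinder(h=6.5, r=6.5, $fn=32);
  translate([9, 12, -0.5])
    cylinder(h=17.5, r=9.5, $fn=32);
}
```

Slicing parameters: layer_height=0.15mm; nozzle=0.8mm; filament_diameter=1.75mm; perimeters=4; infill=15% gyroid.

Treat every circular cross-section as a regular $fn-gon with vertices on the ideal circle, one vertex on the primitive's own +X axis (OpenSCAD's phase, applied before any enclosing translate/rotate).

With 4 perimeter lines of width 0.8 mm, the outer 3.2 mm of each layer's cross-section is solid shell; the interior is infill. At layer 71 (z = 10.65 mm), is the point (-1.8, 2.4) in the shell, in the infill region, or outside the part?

At z = 10.65 mm: the cylinder: section is a regular 32-gon, circumradius r=4; the cube at (13, 6.5) is present — its section is the full 11.5×23 rectangle; the cylinder at (10, 15.5): section is a regular 32-gon, circumradius r=6.5; the cylinder at (9, 12): section is a regular 32-gon, circumradius r=9.5; Subtracting the remaining from the first: starting from the r=4 cylinder, the 11.5×23 cube at (13, 6.5) misses the remaining region (no effect); the r=6.5 cylinder at (10, 15.5) misses the remaining region (no effect); the r=9.5 cylinder at (9, 12) misses the remaining region (no effect) — 1 connected region. Overall, the cross-section is a single solid region. The nearest boundary edge runs (-2.83, 2.83)→(-2.22, 3.33); distance from the point to it = 0.98 mm. The point is inside the cross-section, 0.98 mm from the nearest boundary — within the 3.2 mm shell band (4 × 0.8).

shell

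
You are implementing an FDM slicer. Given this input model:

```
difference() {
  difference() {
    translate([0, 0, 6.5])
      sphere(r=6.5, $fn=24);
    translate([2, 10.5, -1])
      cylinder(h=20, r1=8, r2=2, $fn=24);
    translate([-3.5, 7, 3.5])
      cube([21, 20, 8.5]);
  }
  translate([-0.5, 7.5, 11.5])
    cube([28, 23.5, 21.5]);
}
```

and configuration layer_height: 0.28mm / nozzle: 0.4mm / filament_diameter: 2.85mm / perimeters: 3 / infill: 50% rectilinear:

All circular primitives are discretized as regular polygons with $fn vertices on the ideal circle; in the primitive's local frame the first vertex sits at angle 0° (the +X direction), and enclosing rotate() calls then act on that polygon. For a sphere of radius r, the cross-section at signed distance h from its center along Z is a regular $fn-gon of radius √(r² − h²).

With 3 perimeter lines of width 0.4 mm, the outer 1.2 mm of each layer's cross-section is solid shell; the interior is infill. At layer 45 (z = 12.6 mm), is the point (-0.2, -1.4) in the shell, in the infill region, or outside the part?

shell

At z = 12.6 mm: the r=6.5 sphere contributes a regular 24-gon of circumradius √(6.5²−6.1²) = 2.245; the cone at (2, 10.5) (r1=8→r2=2) has section circumradius 3.920 here — a regular 24-gon; the cube at (-3.5, 7) does not reach this height (z outside [3.5, 12]); Subtracting the remaining from the first: starting from the r=6.5 sphere, the cone at (2, 10.5) misses the remaining region (no effect) — 1 connected region; the 28×23.5 cube at (-0.5, 7.5) contributes its full rectangle; Taking the first minus the rest: starting from that combined region, the 28×23.5 cube at (-0.5, 7.5) misses the remaining region (no effect) — 1 connected region. Overall, the cross-section is a single solid region. The nearest boundary edge runs (-0.00, -2.24)→(-0.58, -2.17); distance from the point to it = 0.81 mm. The point is inside the cross-section, 0.81 mm from the nearest boundary — within the 1.2 mm shell band (3 × 0.4).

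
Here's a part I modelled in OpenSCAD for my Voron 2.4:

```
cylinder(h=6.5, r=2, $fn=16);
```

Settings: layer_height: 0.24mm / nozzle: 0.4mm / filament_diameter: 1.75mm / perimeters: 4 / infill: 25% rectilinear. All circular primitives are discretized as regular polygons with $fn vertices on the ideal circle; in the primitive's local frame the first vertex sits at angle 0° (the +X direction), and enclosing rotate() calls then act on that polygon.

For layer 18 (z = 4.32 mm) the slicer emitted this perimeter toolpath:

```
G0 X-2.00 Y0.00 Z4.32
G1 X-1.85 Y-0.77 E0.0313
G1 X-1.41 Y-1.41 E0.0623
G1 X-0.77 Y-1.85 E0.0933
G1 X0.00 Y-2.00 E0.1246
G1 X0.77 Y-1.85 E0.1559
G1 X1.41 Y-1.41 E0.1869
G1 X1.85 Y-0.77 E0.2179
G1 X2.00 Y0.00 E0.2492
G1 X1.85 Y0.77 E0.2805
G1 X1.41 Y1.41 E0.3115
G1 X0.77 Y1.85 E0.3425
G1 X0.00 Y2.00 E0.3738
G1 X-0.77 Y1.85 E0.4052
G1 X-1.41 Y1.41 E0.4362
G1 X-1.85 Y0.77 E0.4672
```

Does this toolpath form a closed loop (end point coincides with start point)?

no

Start point (G0): (-2.00, 0.00). End point (last G1): the path does not return to the start — open.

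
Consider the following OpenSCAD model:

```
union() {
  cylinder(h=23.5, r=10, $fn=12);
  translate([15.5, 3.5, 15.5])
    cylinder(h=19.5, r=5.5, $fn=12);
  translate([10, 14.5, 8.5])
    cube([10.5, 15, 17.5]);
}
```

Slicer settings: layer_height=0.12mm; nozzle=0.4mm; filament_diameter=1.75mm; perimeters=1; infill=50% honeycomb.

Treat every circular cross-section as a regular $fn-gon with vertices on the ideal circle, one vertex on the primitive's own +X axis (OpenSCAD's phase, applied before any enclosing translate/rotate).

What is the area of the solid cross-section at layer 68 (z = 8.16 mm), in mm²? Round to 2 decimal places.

300.00 mm²

At z = 8.16 mm: the r=10 cylinder contributes a regular 12-gon of circumradius 10 (area = (12/2)·10.000²·sin(360°/12) = 300.00 mm²); the cylinder at (15.5, 3.5) is absent (z outside [15.5, 35]); the cube at (10, 14.5) does not reach this height (z outside [8.5, 26]); Merging all regions: only the r=10 cylinder is present, so the union is just that shape — area = 300.00 mm². Overall, the cross-section is a single solid region. Net area = 300.00 mm².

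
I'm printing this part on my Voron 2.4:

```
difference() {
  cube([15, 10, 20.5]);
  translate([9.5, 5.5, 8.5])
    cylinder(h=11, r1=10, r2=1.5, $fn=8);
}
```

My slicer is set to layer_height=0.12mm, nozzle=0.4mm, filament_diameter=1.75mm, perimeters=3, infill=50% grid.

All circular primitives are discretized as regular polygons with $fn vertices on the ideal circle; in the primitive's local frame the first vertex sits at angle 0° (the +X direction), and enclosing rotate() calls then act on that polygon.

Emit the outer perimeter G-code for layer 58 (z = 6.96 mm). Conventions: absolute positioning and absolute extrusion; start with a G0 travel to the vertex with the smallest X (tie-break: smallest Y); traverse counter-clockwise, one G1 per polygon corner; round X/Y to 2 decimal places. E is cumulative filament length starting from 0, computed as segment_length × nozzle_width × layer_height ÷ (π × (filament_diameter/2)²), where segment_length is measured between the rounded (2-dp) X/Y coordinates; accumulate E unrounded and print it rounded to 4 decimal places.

G0 X0.00 Y0.00 Z6.96
G1 X15.00 Y0.00 E0.2993
G1 X15.00 Y10.00 E0.4989
G1 X0.00 Y10.00 E0.7982
G1 X0.00 Y0.00 E0.9978

At z = 6.96 mm: the cube (footprint 15×10) is included at this height; the cone at (9.5, 5.5) is absent (z outside [8.5, 19.5]); Taking the first minus the rest: none of the subtracted shapes is present at this height, so the 15×10 cube is unchanged — 1 connected region. The outline is a single polygon with 4 vertices. Extrusion per mm of travel: 0.4 × 0.12 / (π × 0.875²) = 0.019956. Accumulating E over each segment gives final E = 0.9978.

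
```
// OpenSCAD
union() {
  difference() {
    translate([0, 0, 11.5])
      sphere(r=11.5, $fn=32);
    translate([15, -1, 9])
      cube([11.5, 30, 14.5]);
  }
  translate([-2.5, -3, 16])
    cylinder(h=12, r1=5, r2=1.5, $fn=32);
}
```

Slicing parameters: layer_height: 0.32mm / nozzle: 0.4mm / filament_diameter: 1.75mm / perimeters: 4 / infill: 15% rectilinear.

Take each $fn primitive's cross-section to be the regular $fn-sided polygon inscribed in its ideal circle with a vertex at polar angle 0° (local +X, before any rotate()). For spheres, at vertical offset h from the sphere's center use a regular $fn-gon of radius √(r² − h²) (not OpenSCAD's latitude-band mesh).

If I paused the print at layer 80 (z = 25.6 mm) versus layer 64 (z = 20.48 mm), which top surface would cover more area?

layer 64 (z = 20.48 mm)

Layer 80 (z = 25.6): the sphere is not intersected at this z (|z−center|=14.100 > r=11.5); the cube at (15, -1) does not reach this height (z outside [9, 23.5]); After the difference (first − rest): the first operand is absent here, so nothing remains; the cone at (-2.5, -3) contributes a regular 32-gon of circumradius 2.200 (interpolated between r1=5 and r2=1.5 at t=0.800) (area = (32/2)·2.200²·sin(360°/32) = 15.11 mm²); Combining (union): only the cone at (-2.5, -3) is present, so the union is just that shape — area = 15.11 mm². So its area = 15.11 mm². Layer 64 (z = 20.48): the r=11.5 sphere contributes a regular 32-gon of circumradius √(11.5²−8.98²) = 7.184 (area = (32/2)·7.184²·sin(360°/32) = 161.10 mm²); the 11.5×30 cube at (15, -1) contributes its full rectangle (area 345.00 mm²); Taking the first minus the rest: starting from the r=11.5 sphere (161.10 mm²), the 11.5×30 cube at (15, -1) misses the remaining region (no effect) — area = 161.10 mm²; the cone at (-2.5, -3) (r1=5→r2=1.5) has section circumradius 3.693 here — a regular 32-gon (area = (32/2)·3.693²·sin(360°/32) = 42.58 mm²); Combining (union): the regions partially overlap — summed areas 203.68 mm² minus the doubly-counted overlap 41.23 mm² gives 162.45 mm² — area = 162.45 mm². So its area = 162.45 mm². Layer 64 is larger (162.45 vs 15.11 mm²).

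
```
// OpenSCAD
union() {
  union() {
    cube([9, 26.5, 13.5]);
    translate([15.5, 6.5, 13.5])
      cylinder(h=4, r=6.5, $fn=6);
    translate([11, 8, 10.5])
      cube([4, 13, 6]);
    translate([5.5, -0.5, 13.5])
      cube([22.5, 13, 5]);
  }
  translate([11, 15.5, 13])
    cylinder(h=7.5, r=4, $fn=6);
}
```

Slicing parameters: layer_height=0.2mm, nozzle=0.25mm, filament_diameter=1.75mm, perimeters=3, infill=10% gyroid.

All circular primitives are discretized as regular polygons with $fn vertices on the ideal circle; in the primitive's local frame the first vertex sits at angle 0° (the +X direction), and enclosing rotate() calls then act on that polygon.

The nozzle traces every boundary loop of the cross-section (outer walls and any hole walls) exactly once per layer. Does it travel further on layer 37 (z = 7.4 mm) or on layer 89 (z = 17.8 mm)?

layer 89 (z = 17.8 mm)

Layer 37 (z = 7.4): the cube is present — its section is the full 9×26.5 rectangle (perimeter 71.00 mm); the cylinder at (15.5, 6.5) does not reach this height (z outside [13.5, 17.5]); the cube at (11, 8) does not reach this height (z outside [10.5, 16.5]); the cube at (5.5, -0.5) is absent (z outside [13.5, 18.5]); Combining (union): only the 9×26.5 cube is present, so the union is just that shape — boundary = 71.00 mm; the cylinder at (11, 15.5) is absent (z outside [13, 20.5]); Merging all regions: only the result so far is present, so the union is just that shape — boundary = 71.00 mm. So its perimeter = 71.00 mm. Layer 89 (z = 17.8): the cube is not intersected at this z (z outside [0, 13.5]); the cylinder at (15.5, 6.5) is absent (z outside [13.5, 17.5]); the cube at (11, 8) is not intersected at this z (z outside [10.5, 16.5]); the cube at (5.5, -0.5) (footprint 22.5×13) is included at this height (perimeter 71.00 mm); Merging all regions: only the 22.5×13 cube at (5.5, -0.5) is present, so the union is just that shape — boundary = 71.00 mm; the r=4 cylinder at (11, 15.5) contributes a regular 6-gon of circumradius 4 (perimeter = 2·6·4.000·sin(180°/6) = 24.00 mm); Merging all regions: the regions partially overlap (shared area 1.98 mm²), so the edge portions inside another operand are dropped and the merged outline is re-measured after clipping — boundary = 85.39 mm. So its perimeter = 85.39 mm. Layer 89 is larger (85.39 vs 71.00 mm).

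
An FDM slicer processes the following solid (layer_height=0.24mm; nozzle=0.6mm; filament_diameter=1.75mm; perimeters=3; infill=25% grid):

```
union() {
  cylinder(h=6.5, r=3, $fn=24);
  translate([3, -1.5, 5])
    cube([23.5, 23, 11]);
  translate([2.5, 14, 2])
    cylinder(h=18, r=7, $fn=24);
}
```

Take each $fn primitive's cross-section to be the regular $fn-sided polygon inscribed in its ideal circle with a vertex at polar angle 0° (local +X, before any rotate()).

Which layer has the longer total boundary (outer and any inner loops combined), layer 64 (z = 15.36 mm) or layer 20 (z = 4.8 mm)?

Layer 64 (z = 15.36): the cylinder is absent (z outside [0, 6.5]); the cube at (3, -1.5) is present — its section is the full 23.5×23 rectangle (perimeter 93.00 mm); the r=7 cylinder at (2.5, 14) contributes a regular 24-gon of circumradius 7 (perimeter = 2·24·7.000·sin(180°/24) = 43.86 mm); Taking the union: the regions partially overlap (shared area 69.13 mm²), so the edge portions inside another operand are dropped and the merged outline is re-measured after clipping — boundary = 102.07 mm. So its perimeter = 102.07 mm. Layer 20 (z = 4.8): the cylinder: section is a regular 24-gon, circumradius r=3 (perimeter = 2·24·3.000·sin(180°/24) = 18.80 mm); the cube at (3, -1.5) does not reach this height (z outside [5, 16]); the r=7 cylinder at (2.5, 14) gives a regular 24-gon of circumradius 7 (constant along its height) (perimeter = 2·24·7.000·sin(180°/24) = 43.86 mm); Taking the union: the 2 present regions are separate (no shared area or edge), so areas and boundary lengths simply add and each stays a separate island — boundary = 62.65 mm. So its perimeter = 62.65 mm. Layer 64 is larger (102.07 vs 62.65 mm).

layer 64 (z = 15.36 mm)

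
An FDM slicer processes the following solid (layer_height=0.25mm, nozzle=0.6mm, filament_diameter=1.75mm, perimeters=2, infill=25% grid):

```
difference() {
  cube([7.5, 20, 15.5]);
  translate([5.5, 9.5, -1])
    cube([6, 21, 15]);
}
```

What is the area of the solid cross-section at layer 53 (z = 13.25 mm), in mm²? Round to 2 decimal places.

129.00 mm²

At z = 13.25 mm: the cube (footprint 7.5×20) is included at this height (area 150.00 mm²); the 6×21 cube at (5.5, 9.5) contributes its full rectangle (area 126.00 mm²); Subtracting the remaining from the first: starting from the 7.5×20 cube (150.00 mm²), the 6×21 cube at (5.5, 9.5) partially overlaps it — only the 21.00 mm² overlap (of its 126.00 mm²) is removed, clipping the outline — area = 129.00 mm². Overall, the cross-section is a single solid region. Net area = 129.00 mm².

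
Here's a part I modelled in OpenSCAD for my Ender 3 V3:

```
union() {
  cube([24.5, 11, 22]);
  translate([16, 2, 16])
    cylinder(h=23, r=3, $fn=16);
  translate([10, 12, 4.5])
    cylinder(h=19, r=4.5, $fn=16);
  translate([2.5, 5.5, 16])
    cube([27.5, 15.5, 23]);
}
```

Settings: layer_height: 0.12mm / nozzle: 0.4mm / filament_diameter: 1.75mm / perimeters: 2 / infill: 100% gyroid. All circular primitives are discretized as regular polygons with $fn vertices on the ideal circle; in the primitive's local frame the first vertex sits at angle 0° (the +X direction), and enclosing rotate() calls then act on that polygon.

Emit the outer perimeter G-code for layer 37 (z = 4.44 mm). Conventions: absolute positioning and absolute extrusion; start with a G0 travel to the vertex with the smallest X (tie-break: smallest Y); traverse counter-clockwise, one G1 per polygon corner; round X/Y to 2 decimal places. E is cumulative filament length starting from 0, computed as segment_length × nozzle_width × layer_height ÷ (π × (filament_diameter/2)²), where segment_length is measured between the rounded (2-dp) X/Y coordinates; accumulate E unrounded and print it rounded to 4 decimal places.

G0 X0.00 Y0.00 Z4.44
G1 X24.50 Y0.00 E0.4889
G1 X24.50 Y11.00 E0.7084
G1 X0.00 Y11.00 E1.1974
G1 X0.00 Y0.00 E1.4169

At z = 4.44 mm: the 24.5×11 cube contributes its full rectangle; the cylinder at (16, 2) is not intersected at this z (z outside [16, 39]); the cylinder at (10, 12) is not intersected at this z (z outside [4.5, 23.5]); the cube at (2.5, 5.5) is not intersected at this z (z outside [16, 39]); Combining (union): only the 24.5×11 cube is present, so the union is just that shape — 1 connected region. The outline is a single polygon with 4 vertices. Extrusion per mm of travel: 0.4 × 0.12 / (π × 0.875²) = 0.019956. Accumulating E over each segment gives final E = 1.4169.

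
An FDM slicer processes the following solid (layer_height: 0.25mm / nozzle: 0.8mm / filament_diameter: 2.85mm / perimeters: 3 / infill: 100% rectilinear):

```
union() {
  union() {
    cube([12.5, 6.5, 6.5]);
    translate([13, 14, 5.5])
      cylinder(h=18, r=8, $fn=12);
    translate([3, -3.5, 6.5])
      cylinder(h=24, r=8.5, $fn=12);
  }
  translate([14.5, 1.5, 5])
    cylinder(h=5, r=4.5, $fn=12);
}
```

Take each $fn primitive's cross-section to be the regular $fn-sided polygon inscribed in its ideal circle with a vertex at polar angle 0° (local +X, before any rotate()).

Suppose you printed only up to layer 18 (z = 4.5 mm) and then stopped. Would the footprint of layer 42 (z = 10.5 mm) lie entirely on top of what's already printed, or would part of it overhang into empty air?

part overhangs

Compare the two slices. At z = 4.5: the cube (footprint 12.5×6.5) is included at this height (area 81.25 mm²); the cylinder at (13, 14) is not intersected at this z (z outside [5.5, 23.5]); the cylinder at (3, -3.5) is not intersected at this z (z outside [6.5, 30.5]); Merging all regions: only the 12.5×6.5 cube is present, so the union is just that shape — area = 81.25 mm²; the cylinder at (14.5, 1.5) is absent (z outside [5, 10]); Combining (union): only that combined region is present, so the union is just that shape — area = 81.25 mm². At z = 10.5: the cube is not intersected at this z (z outside [0, 6.5]); the cylinder at (13, 14): section is a regular 12-gon, circumradius r=8 (area = (12/2)·8.000²·sin(360°/12) = 192.00 mm²); the cylinder at (3, -3.5): section is a regular 12-gon, circumradius r=8.5 (area = (12/2)·8.500²·sin(360°/12) = 216.75 mm²); Taking the union: the 2 present regions are separate (no shared area or edge), so areas and boundary lengths simply add and each stays a separate island — area = 408.75 mm²; the cylinder at (14.5, 1.5) is not intersected at this z (z outside [5, 10]); Taking the union: only that combined region is present, so the union is just that shape — area = 408.75 mm². Checking containment: at z = 10.5 the cross-section extends beyond the z = 4.5 cross-section by about 368.63 mm².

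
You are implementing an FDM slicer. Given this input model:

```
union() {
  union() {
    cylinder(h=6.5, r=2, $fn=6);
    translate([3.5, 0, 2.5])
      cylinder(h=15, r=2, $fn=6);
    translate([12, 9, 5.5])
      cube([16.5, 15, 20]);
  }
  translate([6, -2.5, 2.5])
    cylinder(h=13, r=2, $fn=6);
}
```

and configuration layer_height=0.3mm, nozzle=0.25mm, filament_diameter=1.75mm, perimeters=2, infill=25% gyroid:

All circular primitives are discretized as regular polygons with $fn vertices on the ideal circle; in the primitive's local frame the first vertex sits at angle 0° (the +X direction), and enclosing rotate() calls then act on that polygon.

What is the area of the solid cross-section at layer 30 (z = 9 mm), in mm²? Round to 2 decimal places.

At z = 9 mm: the cylinder is absent (z outside [0, 6.5]); the r=2 cylinder at (3.5, 0) contributes a regular 6-gon of circumradius 2 (area = (6/2)·2.000²·sin(360°/6) = 10.39 mm²); the 16.5×15 cube at (12, 9) contributes its full rectangle (area 247.50 mm²); Merging all regions: the 2 present regions are separate (no shared area or edge), so areas and boundary lengths simply add and each stays a separate island — area = 257.89 mm²; the r=2 cylinder at (6, -2.5) gives a regular 6-gon of circumradius 2 (constant along its height) (area = (6/2)·2.000²·sin(360°/6) = 10.39 mm²); Merging all regions: the regions partially overlap — summed areas 268.28 mm² minus the doubly-counted overlap 0.05 mm² gives 268.23 mm² — area = 268.23 mm². Overall, the cross-section has 2 separate islands. Net area = 268.23 mm².

268.23 mm²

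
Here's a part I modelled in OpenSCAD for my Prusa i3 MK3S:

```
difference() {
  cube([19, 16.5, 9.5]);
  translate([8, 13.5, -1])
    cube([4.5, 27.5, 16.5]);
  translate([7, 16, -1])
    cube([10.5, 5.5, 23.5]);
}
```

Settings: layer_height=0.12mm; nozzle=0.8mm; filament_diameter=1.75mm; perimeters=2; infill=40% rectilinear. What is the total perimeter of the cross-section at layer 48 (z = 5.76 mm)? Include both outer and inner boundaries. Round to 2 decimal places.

77.00 mm

At z = 5.76 mm: the cube (footprint 19×16.5) is included at this height (perimeter 71.00 mm); the cube at (8, 13.5) is present — its section is the full 4.5×27.5 rectangle (perimeter 64.00 mm); the 10.5×5.5 cube at (7, 16) contributes its full rectangle (perimeter 32.00 mm); After the difference (first − rest): starting from the 19×16.5 cube, the 4.5×27.5 cube at (8, 13.5) partially overlaps it — only the 13.50 mm² overlap (of its 123.75 mm²) is removed, clipping the outline; the 10.5×5.5 cube at (7, 16) partially overlaps it — only the 3.00 mm² overlap (of its 57.75 mm²) is removed, clipping the outline — boundary = 77.00 mm. Overall, the cross-section is a single solid region. Total boundary length (outer) = 77.00 mm.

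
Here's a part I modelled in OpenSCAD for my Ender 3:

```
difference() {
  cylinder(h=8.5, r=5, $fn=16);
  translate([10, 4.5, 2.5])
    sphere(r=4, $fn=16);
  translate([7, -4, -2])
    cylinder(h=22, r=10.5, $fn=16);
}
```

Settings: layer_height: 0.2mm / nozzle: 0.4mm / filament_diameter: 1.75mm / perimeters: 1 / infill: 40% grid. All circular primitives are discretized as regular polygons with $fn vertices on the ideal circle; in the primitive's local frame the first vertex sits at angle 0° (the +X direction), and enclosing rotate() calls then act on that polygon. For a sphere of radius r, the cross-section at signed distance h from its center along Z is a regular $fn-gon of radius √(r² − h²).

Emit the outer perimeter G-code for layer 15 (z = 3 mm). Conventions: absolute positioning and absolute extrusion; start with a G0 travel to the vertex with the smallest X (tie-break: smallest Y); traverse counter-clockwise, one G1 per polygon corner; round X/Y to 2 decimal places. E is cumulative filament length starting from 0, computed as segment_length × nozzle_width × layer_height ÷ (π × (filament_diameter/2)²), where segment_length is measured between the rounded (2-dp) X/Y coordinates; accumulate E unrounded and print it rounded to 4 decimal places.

At z = 3 mm: the r=5 cylinder contributes a regular 16-gon of circumradius 5; the r=4 sphere at (10, 4.5) slices to a regular 16-gon of circumradius 3.969 (√(r²−h²) with h=0.5 from center); the r=10.5 cylinder at (7, -4) gives a regular 16-gon of circumradius 10.5 (constant along its height); After the difference (first − rest): starting from the r=5 cylinder, the r=4 sphere at (10, 4.5) misses the remaining region (no effect); the r=10.5 cylinder at (7, -4) partially overlaps it — only the 56.86 mm² overlap (of its 337.53 mm²) is removed, clipping the outline — 1 connected region. The outline is a single polygon with 11 vertices. Extrusion per mm of travel: 0.4 × 0.2 / (π × 0.875²) = 0.033260. Accumulating E over each segment gives final E = 0.7803.

G0 X-5.00 Y0.00 Z3.00
G1 X-4.62 Y-1.91 E0.0648
G1 X-3.54 Y-3.54 E0.1298
G1 X-3.42 Y-3.61 E0.1344
G1 X-2.70 Y0.02 E0.2575
G1 X-0.42 Y3.42 E0.3937
G1 X1.49 Y4.70 E0.4701
G1 X0.00 Y5.00 E0.5207
G1 X-1.91 Y4.62 E0.5855
G1 X-3.54 Y3.54 E0.6505
G1 X-4.62 Y1.91 E0.7155
G1 X-5.00 Y0.00 E0.7803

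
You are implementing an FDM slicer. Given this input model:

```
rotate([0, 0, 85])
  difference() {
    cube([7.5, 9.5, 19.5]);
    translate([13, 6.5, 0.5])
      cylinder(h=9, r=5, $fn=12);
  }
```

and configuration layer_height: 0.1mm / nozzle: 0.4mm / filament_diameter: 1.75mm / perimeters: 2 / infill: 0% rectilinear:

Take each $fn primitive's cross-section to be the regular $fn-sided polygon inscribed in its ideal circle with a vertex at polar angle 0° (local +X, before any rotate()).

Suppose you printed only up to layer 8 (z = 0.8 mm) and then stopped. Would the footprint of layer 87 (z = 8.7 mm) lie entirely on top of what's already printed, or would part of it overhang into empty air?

entirely on top

Compare the two slices. At z = 0.8: the cube (footprint 7.5×9.5) is included at this height (area 71.25 mm²); the r=5 cylinder at (13, 6.5) contributes a regular 12-gon of circumradius 5 (area = (12/2)·5.000²·sin(360°/12) = 75.00 mm²); Taking the first minus the rest: starting from the 7.5×9.5 cube (71.25 mm²), the r=5 cylinder at (13, 6.5) misses the remaining region (no effect) — area = 71.25 mm²; (whole slice rotated 85° about Z — lengths, areas and connectivity unchanged). At z = 8.7: the cube is present — its section is the full 7.5×9.5 rectangle (area 71.25 mm²); the r=5 cylinder at (13, 6.5) gives a regular 12-gon of circumradius 5 (constant along its height) (area = (12/2)·5.000²·sin(360°/12) = 75.00 mm²); After the difference (first − rest): starting from the 7.5×9.5 cube (71.25 mm²), the r=5 cylinder at (13, 6.5) misses the remaining region (no effect) — area = 71.25 mm²; (whole slice rotated 85° about Z — lengths, areas and connectivity unchanged). Checking containment: the cross-section at z = 8.7 is a subset of the cross-section at z = 0.8.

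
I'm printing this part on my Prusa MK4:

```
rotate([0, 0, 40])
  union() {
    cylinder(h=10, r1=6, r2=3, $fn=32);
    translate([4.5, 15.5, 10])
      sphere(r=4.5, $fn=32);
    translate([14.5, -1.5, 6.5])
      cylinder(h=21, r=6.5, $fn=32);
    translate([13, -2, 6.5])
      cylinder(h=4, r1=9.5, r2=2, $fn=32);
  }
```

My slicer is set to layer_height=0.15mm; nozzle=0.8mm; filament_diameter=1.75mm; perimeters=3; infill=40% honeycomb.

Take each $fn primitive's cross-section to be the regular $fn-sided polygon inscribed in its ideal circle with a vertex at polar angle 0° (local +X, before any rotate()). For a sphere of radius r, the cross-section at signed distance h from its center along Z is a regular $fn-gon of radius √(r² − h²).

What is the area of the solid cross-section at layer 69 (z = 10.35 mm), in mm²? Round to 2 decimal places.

194.71 mm²

At z = 10.35 mm: the cone is absent (z outside [0, 10]); the sphere at (4.5, 15.5): section is a regular 32-gon, circumradius = √(r²−h²) = √(4.5²−0.35²) = 4.486 (area = (32/2)·4.486²·sin(360°/32) = 62.83 mm²); the cylinder at (14.5, -1.5): section is a regular 32-gon, circumradius r=6.5 (area = (32/2)·6.500²·sin(360°/32) = 131.88 mm²); the cone at (13, -2) (r1=9.5→r2=2) has section circumradius 2.281 here — a regular 32-gon (area = (32/2)·2.281²·sin(360°/32) = 16.24 mm²); Taking the union: the regions partially overlap — summed areas 210.95 mm² minus the doubly-counted overlap 16.24 mm² gives 194.71 mm² — area = 194.71 mm²; (whole slice rotated 40° about Z — lengths, areas and connectivity unchanged). Overall, the cross-section has 2 separate islands. Net area = 194.71 mm².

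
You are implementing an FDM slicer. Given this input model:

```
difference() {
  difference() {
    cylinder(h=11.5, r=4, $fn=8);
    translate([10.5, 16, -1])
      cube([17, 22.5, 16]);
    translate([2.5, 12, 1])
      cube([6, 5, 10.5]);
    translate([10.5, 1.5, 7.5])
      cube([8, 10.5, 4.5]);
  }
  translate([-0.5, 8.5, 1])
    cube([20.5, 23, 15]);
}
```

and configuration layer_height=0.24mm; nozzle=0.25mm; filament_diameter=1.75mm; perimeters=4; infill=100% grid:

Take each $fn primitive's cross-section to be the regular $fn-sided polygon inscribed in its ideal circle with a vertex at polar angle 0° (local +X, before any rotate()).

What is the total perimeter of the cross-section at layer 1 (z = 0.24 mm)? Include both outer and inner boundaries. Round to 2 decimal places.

At z = 0.24 mm: the cylinder: section is a regular 8-gon, circumradius r=4 (perimeter = 2·8·4.000·sin(180°/8) = 24.49 mm); the 17×22.5 cube at (10.5, 16) contributes its full rectangle (perimeter 79.00 mm); the cube at (2.5, 12) does not reach this height (z outside [1, 11.5]); the cube at (10.5, 1.5) does not reach this height (z outside [7.5, 12]); Taking the first minus the rest: starting from the r=4 cylinder, the 17×22.5 cube at (10.5, 16) misses the remaining region (no effect) — boundary = 24.49 mm; the cube at (-0.5, 8.5) is not intersected at this z (z outside [1, 16]); Subtracting the remaining from the first: none of the subtracted shapes is present at this height, so that combined region is unchanged — boundary = 24.49 mm. Overall, the cross-section is a single solid region. Total boundary length (outer) = 24.49 mm.

24.49 mm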